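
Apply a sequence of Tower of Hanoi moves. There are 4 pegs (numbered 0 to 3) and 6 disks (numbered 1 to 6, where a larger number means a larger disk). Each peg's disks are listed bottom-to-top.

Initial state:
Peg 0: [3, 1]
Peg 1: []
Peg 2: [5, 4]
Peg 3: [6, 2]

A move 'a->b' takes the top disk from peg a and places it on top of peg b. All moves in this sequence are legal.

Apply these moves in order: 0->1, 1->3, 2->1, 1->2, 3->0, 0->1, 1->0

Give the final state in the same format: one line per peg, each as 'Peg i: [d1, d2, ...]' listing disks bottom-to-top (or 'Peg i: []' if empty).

After move 1 (0->1):
Peg 0: [3]
Peg 1: [1]
Peg 2: [5, 4]
Peg 3: [6, 2]

After move 2 (1->3):
Peg 0: [3]
Peg 1: []
Peg 2: [5, 4]
Peg 3: [6, 2, 1]

After move 3 (2->1):
Peg 0: [3]
Peg 1: [4]
Peg 2: [5]
Peg 3: [6, 2, 1]

After move 4 (1->2):
Peg 0: [3]
Peg 1: []
Peg 2: [5, 4]
Peg 3: [6, 2, 1]

After move 5 (3->0):
Peg 0: [3, 1]
Peg 1: []
Peg 2: [5, 4]
Peg 3: [6, 2]

After move 6 (0->1):
Peg 0: [3]
Peg 1: [1]
Peg 2: [5, 4]
Peg 3: [6, 2]

After move 7 (1->0):
Peg 0: [3, 1]
Peg 1: []
Peg 2: [5, 4]
Peg 3: [6, 2]

Answer: Peg 0: [3, 1]
Peg 1: []
Peg 2: [5, 4]
Peg 3: [6, 2]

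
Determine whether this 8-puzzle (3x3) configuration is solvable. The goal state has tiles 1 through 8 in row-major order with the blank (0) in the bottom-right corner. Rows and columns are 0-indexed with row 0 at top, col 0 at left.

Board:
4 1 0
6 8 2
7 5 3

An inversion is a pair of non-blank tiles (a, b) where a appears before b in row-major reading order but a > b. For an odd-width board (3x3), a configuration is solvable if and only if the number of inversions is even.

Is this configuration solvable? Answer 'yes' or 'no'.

Inversions (pairs i<j in row-major order where tile[i] > tile[j] > 0): 13
13 is odd, so the puzzle is not solvable.

Answer: no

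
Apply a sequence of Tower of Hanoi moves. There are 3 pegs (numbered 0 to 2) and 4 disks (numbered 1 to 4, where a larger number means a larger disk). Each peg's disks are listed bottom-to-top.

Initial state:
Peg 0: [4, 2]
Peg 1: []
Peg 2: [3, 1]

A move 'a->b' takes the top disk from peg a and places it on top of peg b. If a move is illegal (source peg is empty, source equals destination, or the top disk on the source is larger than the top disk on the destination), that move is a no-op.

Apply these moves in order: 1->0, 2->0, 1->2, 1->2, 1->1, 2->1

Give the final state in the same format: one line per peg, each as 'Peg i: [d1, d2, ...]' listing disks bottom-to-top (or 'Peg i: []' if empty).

Answer: Peg 0: [4, 2, 1]
Peg 1: [3]
Peg 2: []

Derivation:
After move 1 (1->0):
Peg 0: [4, 2]
Peg 1: []
Peg 2: [3, 1]

After move 2 (2->0):
Peg 0: [4, 2, 1]
Peg 1: []
Peg 2: [3]

After move 3 (1->2):
Peg 0: [4, 2, 1]
Peg 1: []
Peg 2: [3]

After move 4 (1->2):
Peg 0: [4, 2, 1]
Peg 1: []
Peg 2: [3]

After move 5 (1->1):
Peg 0: [4, 2, 1]
Peg 1: []
Peg 2: [3]

After move 6 (2->1):
Peg 0: [4, 2, 1]
Peg 1: [3]
Peg 2: []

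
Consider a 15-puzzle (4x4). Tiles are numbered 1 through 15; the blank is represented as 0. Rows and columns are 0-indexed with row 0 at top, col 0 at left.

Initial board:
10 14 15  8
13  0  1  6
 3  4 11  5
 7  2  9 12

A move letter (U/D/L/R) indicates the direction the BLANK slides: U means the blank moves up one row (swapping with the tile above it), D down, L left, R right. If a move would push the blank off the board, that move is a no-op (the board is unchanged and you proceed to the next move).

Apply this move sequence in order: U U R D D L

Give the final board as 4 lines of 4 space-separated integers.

Answer: 10 15  1  8
13 14 11  6
 3  0  4  5
 7  2  9 12

Derivation:
After move 1 (U):
10  0 15  8
13 14  1  6
 3  4 11  5
 7  2  9 12

After move 2 (U):
10  0 15  8
13 14  1  6
 3  4 11  5
 7  2  9 12

After move 3 (R):
10 15  0  8
13 14  1  6
 3  4 11  5
 7  2  9 12

After move 4 (D):
10 15  1  8
13 14  0  6
 3  4 11  5
 7  2  9 12

After move 5 (D):
10 15  1  8
13 14 11  6
 3  4  0  5
 7  2  9 12

After move 6 (L):
10 15  1  8
13 14 11  6
 3  0  4  5
 7  2  9 12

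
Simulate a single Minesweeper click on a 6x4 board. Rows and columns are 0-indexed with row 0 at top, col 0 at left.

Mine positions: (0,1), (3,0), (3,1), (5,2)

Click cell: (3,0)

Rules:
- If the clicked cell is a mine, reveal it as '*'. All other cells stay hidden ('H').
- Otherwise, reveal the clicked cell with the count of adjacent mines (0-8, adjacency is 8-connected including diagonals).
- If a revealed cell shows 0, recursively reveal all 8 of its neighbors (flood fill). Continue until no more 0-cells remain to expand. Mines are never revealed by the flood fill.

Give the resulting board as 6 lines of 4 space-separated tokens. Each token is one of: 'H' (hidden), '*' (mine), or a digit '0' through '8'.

H H H H
H H H H
H H H H
* H H H
H H H H
H H H H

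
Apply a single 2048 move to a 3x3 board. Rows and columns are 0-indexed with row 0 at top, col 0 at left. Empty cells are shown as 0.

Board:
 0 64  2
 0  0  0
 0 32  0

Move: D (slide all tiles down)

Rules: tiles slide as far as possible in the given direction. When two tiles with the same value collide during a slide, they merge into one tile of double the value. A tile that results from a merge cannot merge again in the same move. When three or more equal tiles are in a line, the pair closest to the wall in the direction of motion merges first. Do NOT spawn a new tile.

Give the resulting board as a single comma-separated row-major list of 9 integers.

Slide down:
col 0: [0, 0, 0] -> [0, 0, 0]
col 1: [64, 0, 32] -> [0, 64, 32]
col 2: [2, 0, 0] -> [0, 0, 2]

Answer: 0, 0, 0, 0, 64, 0, 0, 32, 2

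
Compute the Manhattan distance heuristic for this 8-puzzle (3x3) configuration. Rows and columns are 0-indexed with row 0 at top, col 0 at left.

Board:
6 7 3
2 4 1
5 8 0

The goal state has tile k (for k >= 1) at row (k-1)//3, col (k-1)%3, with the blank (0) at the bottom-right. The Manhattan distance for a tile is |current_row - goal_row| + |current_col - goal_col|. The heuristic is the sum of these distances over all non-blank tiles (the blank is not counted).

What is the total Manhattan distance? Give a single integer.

Answer: 14

Derivation:
Tile 6: at (0,0), goal (1,2), distance |0-1|+|0-2| = 3
Tile 7: at (0,1), goal (2,0), distance |0-2|+|1-0| = 3
Tile 3: at (0,2), goal (0,2), distance |0-0|+|2-2| = 0
Tile 2: at (1,0), goal (0,1), distance |1-0|+|0-1| = 2
Tile 4: at (1,1), goal (1,0), distance |1-1|+|1-0| = 1
Tile 1: at (1,2), goal (0,0), distance |1-0|+|2-0| = 3
Tile 5: at (2,0), goal (1,1), distance |2-1|+|0-1| = 2
Tile 8: at (2,1), goal (2,1), distance |2-2|+|1-1| = 0
Sum: 3 + 3 + 0 + 2 + 1 + 3 + 2 + 0 = 14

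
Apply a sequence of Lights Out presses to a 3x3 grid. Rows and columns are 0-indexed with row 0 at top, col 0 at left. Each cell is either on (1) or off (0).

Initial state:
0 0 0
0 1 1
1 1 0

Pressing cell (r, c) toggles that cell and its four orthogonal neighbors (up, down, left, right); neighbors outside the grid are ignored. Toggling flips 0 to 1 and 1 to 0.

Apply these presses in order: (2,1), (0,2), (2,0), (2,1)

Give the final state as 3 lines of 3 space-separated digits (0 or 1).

After press 1 at (2,1):
0 0 0
0 0 1
0 0 1

After press 2 at (0,2):
0 1 1
0 0 0
0 0 1

After press 3 at (2,0):
0 1 1
1 0 0
1 1 1

After press 4 at (2,1):
0 1 1
1 1 0
0 0 0

Answer: 0 1 1
1 1 0
0 0 0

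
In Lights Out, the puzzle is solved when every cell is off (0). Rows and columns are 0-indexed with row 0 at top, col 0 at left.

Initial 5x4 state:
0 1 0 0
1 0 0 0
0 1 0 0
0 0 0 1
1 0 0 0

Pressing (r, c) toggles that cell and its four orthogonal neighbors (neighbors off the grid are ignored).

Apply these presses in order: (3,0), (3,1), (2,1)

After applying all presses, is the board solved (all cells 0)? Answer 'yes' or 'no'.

Answer: no

Derivation:
After press 1 at (3,0):
0 1 0 0
1 0 0 0
1 1 0 0
1 1 0 1
0 0 0 0

After press 2 at (3,1):
0 1 0 0
1 0 0 0
1 0 0 0
0 0 1 1
0 1 0 0

After press 3 at (2,1):
0 1 0 0
1 1 0 0
0 1 1 0
0 1 1 1
0 1 0 0

Lights still on: 9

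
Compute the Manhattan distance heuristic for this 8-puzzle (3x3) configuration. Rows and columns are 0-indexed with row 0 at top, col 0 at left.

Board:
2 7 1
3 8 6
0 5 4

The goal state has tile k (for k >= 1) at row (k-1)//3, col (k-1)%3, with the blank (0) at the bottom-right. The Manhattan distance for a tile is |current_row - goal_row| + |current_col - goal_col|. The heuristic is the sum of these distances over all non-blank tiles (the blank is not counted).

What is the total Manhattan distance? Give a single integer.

Answer: 14

Derivation:
Tile 2: (0,0)->(0,1) = 1
Tile 7: (0,1)->(2,0) = 3
Tile 1: (0,2)->(0,0) = 2
Tile 3: (1,0)->(0,2) = 3
Tile 8: (1,1)->(2,1) = 1
Tile 6: (1,2)->(1,2) = 0
Tile 5: (2,1)->(1,1) = 1
Tile 4: (2,2)->(1,0) = 3
Sum: 1 + 3 + 2 + 3 + 1 + 0 + 1 + 3 = 14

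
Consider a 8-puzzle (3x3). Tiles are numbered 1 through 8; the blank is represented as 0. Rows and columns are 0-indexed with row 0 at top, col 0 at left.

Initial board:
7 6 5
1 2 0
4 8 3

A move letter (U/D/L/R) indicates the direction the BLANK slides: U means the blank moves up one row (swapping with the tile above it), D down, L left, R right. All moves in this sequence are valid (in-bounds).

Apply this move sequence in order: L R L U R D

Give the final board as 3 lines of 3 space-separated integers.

Answer: 7 5 2
1 6 0
4 8 3

Derivation:
After move 1 (L):
7 6 5
1 0 2
4 8 3

After move 2 (R):
7 6 5
1 2 0
4 8 3

After move 3 (L):
7 6 5
1 0 2
4 8 3

After move 4 (U):
7 0 5
1 6 2
4 8 3

After move 5 (R):
7 5 0
1 6 2
4 8 3

After move 6 (D):
7 5 2
1 6 0
4 8 3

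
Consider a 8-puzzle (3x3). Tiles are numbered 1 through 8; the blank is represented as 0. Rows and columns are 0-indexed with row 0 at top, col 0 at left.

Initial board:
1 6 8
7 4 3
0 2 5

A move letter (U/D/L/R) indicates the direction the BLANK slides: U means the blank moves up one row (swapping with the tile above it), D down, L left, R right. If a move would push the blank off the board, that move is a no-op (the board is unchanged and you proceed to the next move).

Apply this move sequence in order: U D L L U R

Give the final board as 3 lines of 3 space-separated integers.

After move 1 (U):
1 6 8
0 4 3
7 2 5

After move 2 (D):
1 6 8
7 4 3
0 2 5

After move 3 (L):
1 6 8
7 4 3
0 2 5

After move 4 (L):
1 6 8
7 4 3
0 2 5

After move 5 (U):
1 6 8
0 4 3
7 2 5

After move 6 (R):
1 6 8
4 0 3
7 2 5

Answer: 1 6 8
4 0 3
7 2 5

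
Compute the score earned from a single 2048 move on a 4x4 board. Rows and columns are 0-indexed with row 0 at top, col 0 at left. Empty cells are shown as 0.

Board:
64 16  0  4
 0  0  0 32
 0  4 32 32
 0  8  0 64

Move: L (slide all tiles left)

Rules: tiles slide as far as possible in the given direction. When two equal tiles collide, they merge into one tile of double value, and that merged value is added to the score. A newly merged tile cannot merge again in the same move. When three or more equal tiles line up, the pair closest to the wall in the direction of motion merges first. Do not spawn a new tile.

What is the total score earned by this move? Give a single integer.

Slide left:
row 0: [64, 16, 0, 4] -> [64, 16, 4, 0]  score +0 (running 0)
row 1: [0, 0, 0, 32] -> [32, 0, 0, 0]  score +0 (running 0)
row 2: [0, 4, 32, 32] -> [4, 64, 0, 0]  score +64 (running 64)
row 3: [0, 8, 0, 64] -> [8, 64, 0, 0]  score +0 (running 64)
Board after move:
64 16  4  0
32  0  0  0
 4 64  0  0
 8 64  0  0

Answer: 64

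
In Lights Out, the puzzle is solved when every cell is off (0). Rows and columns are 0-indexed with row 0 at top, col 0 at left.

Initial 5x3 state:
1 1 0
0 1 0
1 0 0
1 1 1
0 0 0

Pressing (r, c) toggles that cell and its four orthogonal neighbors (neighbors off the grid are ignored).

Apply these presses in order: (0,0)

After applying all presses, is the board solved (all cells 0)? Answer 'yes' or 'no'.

After press 1 at (0,0):
0 0 0
1 1 0
1 0 0
1 1 1
0 0 0

Lights still on: 6

Answer: no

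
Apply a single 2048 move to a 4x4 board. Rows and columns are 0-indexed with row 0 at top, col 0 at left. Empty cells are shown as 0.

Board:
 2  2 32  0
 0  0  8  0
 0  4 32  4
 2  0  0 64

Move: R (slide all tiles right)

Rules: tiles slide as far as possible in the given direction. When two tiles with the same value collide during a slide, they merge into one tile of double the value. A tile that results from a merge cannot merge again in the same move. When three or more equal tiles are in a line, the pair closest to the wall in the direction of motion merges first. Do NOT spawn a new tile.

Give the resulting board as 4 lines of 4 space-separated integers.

Slide right:
row 0: [2, 2, 32, 0] -> [0, 0, 4, 32]
row 1: [0, 0, 8, 0] -> [0, 0, 0, 8]
row 2: [0, 4, 32, 4] -> [0, 4, 32, 4]
row 3: [2, 0, 0, 64] -> [0, 0, 2, 64]

Answer:  0  0  4 32
 0  0  0  8
 0  4 32  4
 0  0  2 64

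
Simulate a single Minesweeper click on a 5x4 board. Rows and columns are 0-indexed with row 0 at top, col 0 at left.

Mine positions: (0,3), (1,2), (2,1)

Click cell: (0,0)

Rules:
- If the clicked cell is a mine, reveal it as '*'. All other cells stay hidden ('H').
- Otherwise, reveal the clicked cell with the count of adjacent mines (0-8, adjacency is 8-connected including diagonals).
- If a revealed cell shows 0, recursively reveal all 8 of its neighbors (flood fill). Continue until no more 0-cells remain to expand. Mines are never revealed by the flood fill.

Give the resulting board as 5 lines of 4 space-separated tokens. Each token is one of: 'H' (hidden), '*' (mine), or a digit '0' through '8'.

0 1 H H
1 2 H H
H H H H
H H H H
H H H H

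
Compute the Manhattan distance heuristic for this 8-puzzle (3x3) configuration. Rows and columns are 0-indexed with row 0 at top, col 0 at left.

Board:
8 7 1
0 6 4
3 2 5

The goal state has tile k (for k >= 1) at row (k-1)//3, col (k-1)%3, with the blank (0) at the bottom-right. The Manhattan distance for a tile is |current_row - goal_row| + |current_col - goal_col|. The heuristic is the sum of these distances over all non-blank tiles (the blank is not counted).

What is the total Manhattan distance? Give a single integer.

Answer: 19

Derivation:
Tile 8: at (0,0), goal (2,1), distance |0-2|+|0-1| = 3
Tile 7: at (0,1), goal (2,0), distance |0-2|+|1-0| = 3
Tile 1: at (0,2), goal (0,0), distance |0-0|+|2-0| = 2
Tile 6: at (1,1), goal (1,2), distance |1-1|+|1-2| = 1
Tile 4: at (1,2), goal (1,0), distance |1-1|+|2-0| = 2
Tile 3: at (2,0), goal (0,2), distance |2-0|+|0-2| = 4
Tile 2: at (2,1), goal (0,1), distance |2-0|+|1-1| = 2
Tile 5: at (2,2), goal (1,1), distance |2-1|+|2-1| = 2
Sum: 3 + 3 + 2 + 1 + 2 + 4 + 2 + 2 = 19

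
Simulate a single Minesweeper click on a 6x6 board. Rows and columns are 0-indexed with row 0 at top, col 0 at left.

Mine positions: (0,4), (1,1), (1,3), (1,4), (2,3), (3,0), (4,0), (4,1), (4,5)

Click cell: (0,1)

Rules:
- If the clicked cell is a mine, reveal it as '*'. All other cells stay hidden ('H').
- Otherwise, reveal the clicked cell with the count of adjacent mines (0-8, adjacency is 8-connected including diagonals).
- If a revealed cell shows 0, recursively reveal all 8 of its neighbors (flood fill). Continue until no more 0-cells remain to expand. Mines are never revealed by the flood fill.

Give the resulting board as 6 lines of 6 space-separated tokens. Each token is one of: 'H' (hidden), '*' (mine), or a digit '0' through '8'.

H 1 H H H H
H H H H H H
H H H H H H
H H H H H H
H H H H H H
H H H H H H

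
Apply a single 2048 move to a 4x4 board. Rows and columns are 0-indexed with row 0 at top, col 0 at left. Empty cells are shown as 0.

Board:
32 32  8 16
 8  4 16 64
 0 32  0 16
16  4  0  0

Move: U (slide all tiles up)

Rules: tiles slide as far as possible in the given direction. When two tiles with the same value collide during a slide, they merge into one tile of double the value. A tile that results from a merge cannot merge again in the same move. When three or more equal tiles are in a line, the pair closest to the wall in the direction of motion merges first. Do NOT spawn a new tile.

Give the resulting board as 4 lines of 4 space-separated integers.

Slide up:
col 0: [32, 8, 0, 16] -> [32, 8, 16, 0]
col 1: [32, 4, 32, 4] -> [32, 4, 32, 4]
col 2: [8, 16, 0, 0] -> [8, 16, 0, 0]
col 3: [16, 64, 16, 0] -> [16, 64, 16, 0]

Answer: 32 32  8 16
 8  4 16 64
16 32  0 16
 0  4  0  0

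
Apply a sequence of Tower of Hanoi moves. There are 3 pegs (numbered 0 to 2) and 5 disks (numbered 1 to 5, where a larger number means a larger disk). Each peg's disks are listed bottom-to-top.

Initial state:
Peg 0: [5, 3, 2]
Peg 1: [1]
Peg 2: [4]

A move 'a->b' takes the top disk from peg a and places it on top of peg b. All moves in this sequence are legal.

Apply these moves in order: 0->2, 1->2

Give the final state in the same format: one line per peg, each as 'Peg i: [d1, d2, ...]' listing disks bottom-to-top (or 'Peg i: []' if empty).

Answer: Peg 0: [5, 3]
Peg 1: []
Peg 2: [4, 2, 1]

Derivation:
After move 1 (0->2):
Peg 0: [5, 3]
Peg 1: [1]
Peg 2: [4, 2]

After move 2 (1->2):
Peg 0: [5, 3]
Peg 1: []
Peg 2: [4, 2, 1]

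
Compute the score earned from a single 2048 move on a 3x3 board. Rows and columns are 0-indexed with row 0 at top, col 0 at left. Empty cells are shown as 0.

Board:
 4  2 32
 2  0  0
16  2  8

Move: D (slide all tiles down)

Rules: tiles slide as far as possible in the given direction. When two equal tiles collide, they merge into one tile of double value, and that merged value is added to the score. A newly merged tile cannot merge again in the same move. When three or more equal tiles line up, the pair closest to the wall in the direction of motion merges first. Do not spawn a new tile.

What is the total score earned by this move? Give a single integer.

Answer: 4

Derivation:
Slide down:
col 0: [4, 2, 16] -> [4, 2, 16]  score +0 (running 0)
col 1: [2, 0, 2] -> [0, 0, 4]  score +4 (running 4)
col 2: [32, 0, 8] -> [0, 32, 8]  score +0 (running 4)
Board after move:
 4  0  0
 2  0 32
16  4  8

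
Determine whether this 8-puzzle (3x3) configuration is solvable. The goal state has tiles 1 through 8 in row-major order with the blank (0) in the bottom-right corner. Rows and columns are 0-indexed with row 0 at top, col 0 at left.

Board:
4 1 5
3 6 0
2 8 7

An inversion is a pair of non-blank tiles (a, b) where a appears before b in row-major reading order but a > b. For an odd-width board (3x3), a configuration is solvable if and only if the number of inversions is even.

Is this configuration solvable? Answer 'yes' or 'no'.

Answer: yes

Derivation:
Inversions (pairs i<j in row-major order where tile[i] > tile[j] > 0): 8
8 is even, so the puzzle is solvable.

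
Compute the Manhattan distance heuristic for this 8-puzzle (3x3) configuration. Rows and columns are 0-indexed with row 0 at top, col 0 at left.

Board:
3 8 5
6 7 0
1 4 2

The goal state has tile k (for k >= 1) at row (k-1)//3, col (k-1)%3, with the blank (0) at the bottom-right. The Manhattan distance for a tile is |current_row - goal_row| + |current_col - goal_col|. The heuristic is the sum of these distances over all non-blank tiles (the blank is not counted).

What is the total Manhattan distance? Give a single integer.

Tile 3: at (0,0), goal (0,2), distance |0-0|+|0-2| = 2
Tile 8: at (0,1), goal (2,1), distance |0-2|+|1-1| = 2
Tile 5: at (0,2), goal (1,1), distance |0-1|+|2-1| = 2
Tile 6: at (1,0), goal (1,2), distance |1-1|+|0-2| = 2
Tile 7: at (1,1), goal (2,0), distance |1-2|+|1-0| = 2
Tile 1: at (2,0), goal (0,0), distance |2-0|+|0-0| = 2
Tile 4: at (2,1), goal (1,0), distance |2-1|+|1-0| = 2
Tile 2: at (2,2), goal (0,1), distance |2-0|+|2-1| = 3
Sum: 2 + 2 + 2 + 2 + 2 + 2 + 2 + 3 = 17

Answer: 17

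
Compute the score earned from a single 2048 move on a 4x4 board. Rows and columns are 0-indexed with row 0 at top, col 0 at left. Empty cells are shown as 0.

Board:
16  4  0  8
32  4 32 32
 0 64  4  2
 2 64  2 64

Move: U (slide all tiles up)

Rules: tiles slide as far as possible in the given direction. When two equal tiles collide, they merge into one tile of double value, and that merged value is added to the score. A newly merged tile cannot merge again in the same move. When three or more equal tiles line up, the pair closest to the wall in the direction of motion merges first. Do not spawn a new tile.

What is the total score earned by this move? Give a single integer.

Answer: 136

Derivation:
Slide up:
col 0: [16, 32, 0, 2] -> [16, 32, 2, 0]  score +0 (running 0)
col 1: [4, 4, 64, 64] -> [8, 128, 0, 0]  score +136 (running 136)
col 2: [0, 32, 4, 2] -> [32, 4, 2, 0]  score +0 (running 136)
col 3: [8, 32, 2, 64] -> [8, 32, 2, 64]  score +0 (running 136)
Board after move:
 16   8  32   8
 32 128   4  32
  2   0   2   2
  0   0   0  64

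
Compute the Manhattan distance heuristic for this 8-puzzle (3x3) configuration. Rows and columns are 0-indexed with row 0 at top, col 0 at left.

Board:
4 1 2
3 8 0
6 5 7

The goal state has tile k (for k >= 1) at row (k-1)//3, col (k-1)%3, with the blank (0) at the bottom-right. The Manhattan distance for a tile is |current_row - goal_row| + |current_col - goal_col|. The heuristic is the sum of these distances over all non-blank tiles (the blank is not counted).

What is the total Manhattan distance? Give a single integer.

Answer: 13

Derivation:
Tile 4: (0,0)->(1,0) = 1
Tile 1: (0,1)->(0,0) = 1
Tile 2: (0,2)->(0,1) = 1
Tile 3: (1,0)->(0,2) = 3
Tile 8: (1,1)->(2,1) = 1
Tile 6: (2,0)->(1,2) = 3
Tile 5: (2,1)->(1,1) = 1
Tile 7: (2,2)->(2,0) = 2
Sum: 1 + 1 + 1 + 3 + 1 + 3 + 1 + 2 = 13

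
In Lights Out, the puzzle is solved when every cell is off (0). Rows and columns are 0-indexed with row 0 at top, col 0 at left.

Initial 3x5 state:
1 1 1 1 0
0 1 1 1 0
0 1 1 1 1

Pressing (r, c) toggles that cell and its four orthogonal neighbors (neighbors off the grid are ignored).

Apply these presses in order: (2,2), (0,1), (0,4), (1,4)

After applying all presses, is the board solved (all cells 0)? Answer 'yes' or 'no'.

Answer: yes

Derivation:
After press 1 at (2,2):
1 1 1 1 0
0 1 0 1 0
0 0 0 0 1

After press 2 at (0,1):
0 0 0 1 0
0 0 0 1 0
0 0 0 0 1

After press 3 at (0,4):
0 0 0 0 1
0 0 0 1 1
0 0 0 0 1

After press 4 at (1,4):
0 0 0 0 0
0 0 0 0 0
0 0 0 0 0

Lights still on: 0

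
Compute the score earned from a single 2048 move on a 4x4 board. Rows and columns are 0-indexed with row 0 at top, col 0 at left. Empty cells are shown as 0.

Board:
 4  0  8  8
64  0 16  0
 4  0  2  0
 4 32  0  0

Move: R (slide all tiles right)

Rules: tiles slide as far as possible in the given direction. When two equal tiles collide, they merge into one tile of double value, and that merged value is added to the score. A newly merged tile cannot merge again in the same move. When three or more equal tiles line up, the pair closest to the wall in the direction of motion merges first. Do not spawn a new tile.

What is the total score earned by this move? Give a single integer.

Answer: 16

Derivation:
Slide right:
row 0: [4, 0, 8, 8] -> [0, 0, 4, 16]  score +16 (running 16)
row 1: [64, 0, 16, 0] -> [0, 0, 64, 16]  score +0 (running 16)
row 2: [4, 0, 2, 0] -> [0, 0, 4, 2]  score +0 (running 16)
row 3: [4, 32, 0, 0] -> [0, 0, 4, 32]  score +0 (running 16)
Board after move:
 0  0  4 16
 0  0 64 16
 0  0  4  2
 0  0  4 32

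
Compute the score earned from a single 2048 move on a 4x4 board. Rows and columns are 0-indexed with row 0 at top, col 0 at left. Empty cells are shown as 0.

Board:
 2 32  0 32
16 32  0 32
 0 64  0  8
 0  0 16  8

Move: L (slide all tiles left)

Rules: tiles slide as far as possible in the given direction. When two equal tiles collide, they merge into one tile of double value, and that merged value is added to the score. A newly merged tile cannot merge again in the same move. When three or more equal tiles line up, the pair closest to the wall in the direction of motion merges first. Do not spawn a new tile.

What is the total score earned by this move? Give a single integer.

Answer: 128

Derivation:
Slide left:
row 0: [2, 32, 0, 32] -> [2, 64, 0, 0]  score +64 (running 64)
row 1: [16, 32, 0, 32] -> [16, 64, 0, 0]  score +64 (running 128)
row 2: [0, 64, 0, 8] -> [64, 8, 0, 0]  score +0 (running 128)
row 3: [0, 0, 16, 8] -> [16, 8, 0, 0]  score +0 (running 128)
Board after move:
 2 64  0  0
16 64  0  0
64  8  0  0
16  8  0  0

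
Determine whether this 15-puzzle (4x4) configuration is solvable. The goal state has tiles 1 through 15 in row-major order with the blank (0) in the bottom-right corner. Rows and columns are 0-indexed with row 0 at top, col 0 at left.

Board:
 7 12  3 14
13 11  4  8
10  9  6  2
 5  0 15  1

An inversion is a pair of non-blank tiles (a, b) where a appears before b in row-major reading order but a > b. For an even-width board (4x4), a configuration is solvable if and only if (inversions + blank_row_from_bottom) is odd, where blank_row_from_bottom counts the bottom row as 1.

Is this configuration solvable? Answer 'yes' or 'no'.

Answer: yes

Derivation:
Inversions: 66
Blank is in row 3 (0-indexed from top), which is row 1 counting from the bottom (bottom = 1).
66 + 1 = 67, which is odd, so the puzzle is solvable.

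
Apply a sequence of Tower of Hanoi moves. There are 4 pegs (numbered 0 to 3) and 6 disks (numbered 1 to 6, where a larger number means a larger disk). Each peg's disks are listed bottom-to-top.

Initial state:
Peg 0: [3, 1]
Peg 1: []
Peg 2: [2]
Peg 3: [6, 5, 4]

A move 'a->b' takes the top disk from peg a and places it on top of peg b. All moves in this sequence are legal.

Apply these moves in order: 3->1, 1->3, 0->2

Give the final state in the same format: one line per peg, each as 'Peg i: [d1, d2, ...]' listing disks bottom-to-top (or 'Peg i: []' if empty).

Answer: Peg 0: [3]
Peg 1: []
Peg 2: [2, 1]
Peg 3: [6, 5, 4]

Derivation:
After move 1 (3->1):
Peg 0: [3, 1]
Peg 1: [4]
Peg 2: [2]
Peg 3: [6, 5]

After move 2 (1->3):
Peg 0: [3, 1]
Peg 1: []
Peg 2: [2]
Peg 3: [6, 5, 4]

After move 3 (0->2):
Peg 0: [3]
Peg 1: []
Peg 2: [2, 1]
Peg 3: [6, 5, 4]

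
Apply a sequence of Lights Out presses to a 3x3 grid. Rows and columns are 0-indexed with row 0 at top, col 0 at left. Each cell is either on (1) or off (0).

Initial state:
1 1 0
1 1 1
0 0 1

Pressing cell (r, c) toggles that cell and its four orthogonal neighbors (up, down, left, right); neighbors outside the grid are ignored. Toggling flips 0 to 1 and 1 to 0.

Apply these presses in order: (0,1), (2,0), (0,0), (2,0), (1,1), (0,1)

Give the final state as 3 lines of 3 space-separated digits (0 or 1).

After press 1 at (0,1):
0 0 1
1 0 1
0 0 1

After press 2 at (2,0):
0 0 1
0 0 1
1 1 1

After press 3 at (0,0):
1 1 1
1 0 1
1 1 1

After press 4 at (2,0):
1 1 1
0 0 1
0 0 1

After press 5 at (1,1):
1 0 1
1 1 0
0 1 1

After press 6 at (0,1):
0 1 0
1 0 0
0 1 1

Answer: 0 1 0
1 0 0
0 1 1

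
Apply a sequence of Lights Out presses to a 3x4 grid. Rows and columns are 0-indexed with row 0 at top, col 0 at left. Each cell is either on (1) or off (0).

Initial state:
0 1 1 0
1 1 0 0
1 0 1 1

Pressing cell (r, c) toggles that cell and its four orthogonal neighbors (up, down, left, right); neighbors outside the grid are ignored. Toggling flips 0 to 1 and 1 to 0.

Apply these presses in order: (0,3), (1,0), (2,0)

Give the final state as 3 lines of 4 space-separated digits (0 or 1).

After press 1 at (0,3):
0 1 0 1
1 1 0 1
1 0 1 1

After press 2 at (1,0):
1 1 0 1
0 0 0 1
0 0 1 1

After press 3 at (2,0):
1 1 0 1
1 0 0 1
1 1 1 1

Answer: 1 1 0 1
1 0 0 1
1 1 1 1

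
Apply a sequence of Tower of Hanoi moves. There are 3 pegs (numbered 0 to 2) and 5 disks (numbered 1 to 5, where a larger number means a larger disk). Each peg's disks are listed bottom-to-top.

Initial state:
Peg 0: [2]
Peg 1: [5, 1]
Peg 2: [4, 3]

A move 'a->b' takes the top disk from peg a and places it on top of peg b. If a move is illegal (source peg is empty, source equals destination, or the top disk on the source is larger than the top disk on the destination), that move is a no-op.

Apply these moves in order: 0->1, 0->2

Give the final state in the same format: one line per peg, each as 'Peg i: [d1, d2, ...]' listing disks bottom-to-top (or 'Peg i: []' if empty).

After move 1 (0->1):
Peg 0: [2]
Peg 1: [5, 1]
Peg 2: [4, 3]

After move 2 (0->2):
Peg 0: []
Peg 1: [5, 1]
Peg 2: [4, 3, 2]

Answer: Peg 0: []
Peg 1: [5, 1]
Peg 2: [4, 3, 2]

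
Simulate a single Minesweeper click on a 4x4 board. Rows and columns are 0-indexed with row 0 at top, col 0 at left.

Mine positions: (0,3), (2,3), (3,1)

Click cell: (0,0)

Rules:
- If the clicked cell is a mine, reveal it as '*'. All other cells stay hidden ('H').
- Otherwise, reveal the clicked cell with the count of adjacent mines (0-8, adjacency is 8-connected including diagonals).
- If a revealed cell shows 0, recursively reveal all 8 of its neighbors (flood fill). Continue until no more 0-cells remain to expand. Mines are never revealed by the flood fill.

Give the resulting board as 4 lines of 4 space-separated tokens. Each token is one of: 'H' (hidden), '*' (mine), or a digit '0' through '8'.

0 0 1 H
0 0 2 H
1 1 2 H
H H H H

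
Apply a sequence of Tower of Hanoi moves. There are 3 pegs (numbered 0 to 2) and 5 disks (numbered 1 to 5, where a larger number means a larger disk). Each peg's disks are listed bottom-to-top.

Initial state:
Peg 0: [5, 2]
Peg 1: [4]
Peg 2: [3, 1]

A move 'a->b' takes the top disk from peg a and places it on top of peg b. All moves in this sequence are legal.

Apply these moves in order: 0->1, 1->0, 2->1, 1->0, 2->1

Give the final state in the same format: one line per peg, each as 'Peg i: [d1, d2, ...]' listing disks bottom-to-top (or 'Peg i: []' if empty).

Answer: Peg 0: [5, 2, 1]
Peg 1: [4, 3]
Peg 2: []

Derivation:
After move 1 (0->1):
Peg 0: [5]
Peg 1: [4, 2]
Peg 2: [3, 1]

After move 2 (1->0):
Peg 0: [5, 2]
Peg 1: [4]
Peg 2: [3, 1]

After move 3 (2->1):
Peg 0: [5, 2]
Peg 1: [4, 1]
Peg 2: [3]

After move 4 (1->0):
Peg 0: [5, 2, 1]
Peg 1: [4]
Peg 2: [3]

After move 5 (2->1):
Peg 0: [5, 2, 1]
Peg 1: [4, 3]
Peg 2: []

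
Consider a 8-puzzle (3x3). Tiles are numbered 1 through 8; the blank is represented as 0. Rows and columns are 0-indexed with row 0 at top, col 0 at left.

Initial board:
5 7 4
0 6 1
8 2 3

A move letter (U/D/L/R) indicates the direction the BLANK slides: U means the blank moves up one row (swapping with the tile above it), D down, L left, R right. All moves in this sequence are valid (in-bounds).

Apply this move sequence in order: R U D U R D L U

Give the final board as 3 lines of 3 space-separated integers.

After move 1 (R):
5 7 4
6 0 1
8 2 3

After move 2 (U):
5 0 4
6 7 1
8 2 3

After move 3 (D):
5 7 4
6 0 1
8 2 3

After move 4 (U):
5 0 4
6 7 1
8 2 3

After move 5 (R):
5 4 0
6 7 1
8 2 3

After move 6 (D):
5 4 1
6 7 0
8 2 3

After move 7 (L):
5 4 1
6 0 7
8 2 3

After move 8 (U):
5 0 1
6 4 7
8 2 3

Answer: 5 0 1
6 4 7
8 2 3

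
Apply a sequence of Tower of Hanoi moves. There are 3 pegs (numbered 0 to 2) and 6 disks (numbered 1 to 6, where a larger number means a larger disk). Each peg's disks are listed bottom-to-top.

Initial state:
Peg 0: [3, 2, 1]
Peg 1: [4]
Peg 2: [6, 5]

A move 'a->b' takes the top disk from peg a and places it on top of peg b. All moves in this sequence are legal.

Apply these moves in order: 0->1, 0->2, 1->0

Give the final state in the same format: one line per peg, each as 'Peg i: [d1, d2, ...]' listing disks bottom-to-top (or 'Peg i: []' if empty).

Answer: Peg 0: [3, 1]
Peg 1: [4]
Peg 2: [6, 5, 2]

Derivation:
After move 1 (0->1):
Peg 0: [3, 2]
Peg 1: [4, 1]
Peg 2: [6, 5]

After move 2 (0->2):
Peg 0: [3]
Peg 1: [4, 1]
Peg 2: [6, 5, 2]

After move 3 (1->0):
Peg 0: [3, 1]
Peg 1: [4]
Peg 2: [6, 5, 2]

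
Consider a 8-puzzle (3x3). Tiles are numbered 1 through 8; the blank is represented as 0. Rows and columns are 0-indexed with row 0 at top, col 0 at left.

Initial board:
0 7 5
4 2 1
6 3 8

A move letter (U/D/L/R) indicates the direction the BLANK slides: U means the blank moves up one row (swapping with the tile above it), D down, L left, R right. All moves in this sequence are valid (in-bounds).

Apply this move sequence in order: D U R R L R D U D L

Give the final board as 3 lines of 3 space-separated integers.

After move 1 (D):
4 7 5
0 2 1
6 3 8

After move 2 (U):
0 7 5
4 2 1
6 3 8

After move 3 (R):
7 0 5
4 2 1
6 3 8

After move 4 (R):
7 5 0
4 2 1
6 3 8

After move 5 (L):
7 0 5
4 2 1
6 3 8

After move 6 (R):
7 5 0
4 2 1
6 3 8

After move 7 (D):
7 5 1
4 2 0
6 3 8

After move 8 (U):
7 5 0
4 2 1
6 3 8

After move 9 (D):
7 5 1
4 2 0
6 3 8

After move 10 (L):
7 5 1
4 0 2
6 3 8

Answer: 7 5 1
4 0 2
6 3 8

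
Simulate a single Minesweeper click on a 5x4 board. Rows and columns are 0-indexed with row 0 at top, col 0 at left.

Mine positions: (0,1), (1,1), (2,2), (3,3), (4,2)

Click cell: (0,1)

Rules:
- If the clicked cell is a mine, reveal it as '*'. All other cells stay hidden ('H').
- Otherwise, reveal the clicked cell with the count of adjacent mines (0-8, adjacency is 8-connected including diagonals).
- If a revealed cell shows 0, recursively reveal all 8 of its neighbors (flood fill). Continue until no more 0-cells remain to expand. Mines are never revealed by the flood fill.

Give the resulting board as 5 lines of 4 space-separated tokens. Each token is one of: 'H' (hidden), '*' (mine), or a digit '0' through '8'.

H * H H
H H H H
H H H H
H H H H
H H H H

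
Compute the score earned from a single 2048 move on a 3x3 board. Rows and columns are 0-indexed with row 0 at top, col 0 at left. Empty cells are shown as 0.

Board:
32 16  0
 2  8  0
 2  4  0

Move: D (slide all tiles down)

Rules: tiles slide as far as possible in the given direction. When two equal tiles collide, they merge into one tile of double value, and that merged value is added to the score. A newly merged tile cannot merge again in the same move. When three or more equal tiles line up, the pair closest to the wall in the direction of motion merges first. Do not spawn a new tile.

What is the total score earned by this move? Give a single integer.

Answer: 4

Derivation:
Slide down:
col 0: [32, 2, 2] -> [0, 32, 4]  score +4 (running 4)
col 1: [16, 8, 4] -> [16, 8, 4]  score +0 (running 4)
col 2: [0, 0, 0] -> [0, 0, 0]  score +0 (running 4)
Board after move:
 0 16  0
32  8  0
 4  4  0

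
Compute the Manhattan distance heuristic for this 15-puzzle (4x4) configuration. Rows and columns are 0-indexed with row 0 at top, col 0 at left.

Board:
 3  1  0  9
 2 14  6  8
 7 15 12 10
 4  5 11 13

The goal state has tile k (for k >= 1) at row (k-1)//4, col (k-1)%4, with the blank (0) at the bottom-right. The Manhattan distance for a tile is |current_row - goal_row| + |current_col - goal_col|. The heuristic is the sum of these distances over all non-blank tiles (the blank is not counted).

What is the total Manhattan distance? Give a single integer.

Answer: 34

Derivation:
Tile 3: (0,0)->(0,2) = 2
Tile 1: (0,1)->(0,0) = 1
Tile 9: (0,3)->(2,0) = 5
Tile 2: (1,0)->(0,1) = 2
Tile 14: (1,1)->(3,1) = 2
Tile 6: (1,2)->(1,1) = 1
Tile 8: (1,3)->(1,3) = 0
Tile 7: (2,0)->(1,2) = 3
Tile 15: (2,1)->(3,2) = 2
Tile 12: (2,2)->(2,3) = 1
Tile 10: (2,3)->(2,1) = 2
Tile 4: (3,0)->(0,3) = 6
Tile 5: (3,1)->(1,0) = 3
Tile 11: (3,2)->(2,2) = 1
Tile 13: (3,3)->(3,0) = 3
Sum: 2 + 1 + 5 + 2 + 2 + 1 + 0 + 3 + 2 + 1 + 2 + 6 + 3 + 1 + 3 = 34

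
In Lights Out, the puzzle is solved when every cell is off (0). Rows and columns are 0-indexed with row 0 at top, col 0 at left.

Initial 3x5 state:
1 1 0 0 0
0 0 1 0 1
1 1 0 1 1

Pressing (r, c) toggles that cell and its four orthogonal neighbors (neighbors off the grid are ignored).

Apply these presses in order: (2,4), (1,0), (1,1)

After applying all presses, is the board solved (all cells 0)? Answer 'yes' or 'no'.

After press 1 at (2,4):
1 1 0 0 0
0 0 1 0 0
1 1 0 0 0

After press 2 at (1,0):
0 1 0 0 0
1 1 1 0 0
0 1 0 0 0

After press 3 at (1,1):
0 0 0 0 0
0 0 0 0 0
0 0 0 0 0

Lights still on: 0

Answer: yes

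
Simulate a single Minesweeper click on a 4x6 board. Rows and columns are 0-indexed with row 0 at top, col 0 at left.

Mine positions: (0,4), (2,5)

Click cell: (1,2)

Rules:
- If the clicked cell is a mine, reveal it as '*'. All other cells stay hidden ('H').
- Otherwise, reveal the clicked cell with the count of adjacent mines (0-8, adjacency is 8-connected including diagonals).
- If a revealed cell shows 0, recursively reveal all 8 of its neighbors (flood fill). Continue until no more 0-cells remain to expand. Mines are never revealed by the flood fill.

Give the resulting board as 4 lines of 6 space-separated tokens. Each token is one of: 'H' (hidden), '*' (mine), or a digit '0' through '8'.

0 0 0 1 H H
0 0 0 1 2 H
0 0 0 0 1 H
0 0 0 0 1 H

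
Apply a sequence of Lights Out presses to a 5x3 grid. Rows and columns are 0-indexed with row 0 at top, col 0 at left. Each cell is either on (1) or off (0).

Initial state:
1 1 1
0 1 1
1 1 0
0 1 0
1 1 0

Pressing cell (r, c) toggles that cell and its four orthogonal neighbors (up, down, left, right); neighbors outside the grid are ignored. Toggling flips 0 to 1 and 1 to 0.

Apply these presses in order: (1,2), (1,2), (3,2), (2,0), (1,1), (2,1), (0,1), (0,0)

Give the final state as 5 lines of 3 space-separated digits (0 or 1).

After press 1 at (1,2):
1 1 0
0 0 0
1 1 1
0 1 0
1 1 0

After press 2 at (1,2):
1 1 1
0 1 1
1 1 0
0 1 0
1 1 0

After press 3 at (3,2):
1 1 1
0 1 1
1 1 1
0 0 1
1 1 1

After press 4 at (2,0):
1 1 1
1 1 1
0 0 1
1 0 1
1 1 1

After press 5 at (1,1):
1 0 1
0 0 0
0 1 1
1 0 1
1 1 1

After press 6 at (2,1):
1 0 1
0 1 0
1 0 0
1 1 1
1 1 1

After press 7 at (0,1):
0 1 0
0 0 0
1 0 0
1 1 1
1 1 1

After press 8 at (0,0):
1 0 0
1 0 0
1 0 0
1 1 1
1 1 1

Answer: 1 0 0
1 0 0
1 0 0
1 1 1
1 1 1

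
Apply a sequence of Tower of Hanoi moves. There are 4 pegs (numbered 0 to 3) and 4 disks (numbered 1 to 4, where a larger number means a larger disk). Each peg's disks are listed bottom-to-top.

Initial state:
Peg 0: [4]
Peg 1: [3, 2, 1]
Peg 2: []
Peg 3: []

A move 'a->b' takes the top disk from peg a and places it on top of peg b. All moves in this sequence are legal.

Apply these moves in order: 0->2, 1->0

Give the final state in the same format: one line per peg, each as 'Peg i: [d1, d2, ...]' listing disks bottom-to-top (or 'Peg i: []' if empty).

Answer: Peg 0: [1]
Peg 1: [3, 2]
Peg 2: [4]
Peg 3: []

Derivation:
After move 1 (0->2):
Peg 0: []
Peg 1: [3, 2, 1]
Peg 2: [4]
Peg 3: []

After move 2 (1->0):
Peg 0: [1]
Peg 1: [3, 2]
Peg 2: [4]
Peg 3: []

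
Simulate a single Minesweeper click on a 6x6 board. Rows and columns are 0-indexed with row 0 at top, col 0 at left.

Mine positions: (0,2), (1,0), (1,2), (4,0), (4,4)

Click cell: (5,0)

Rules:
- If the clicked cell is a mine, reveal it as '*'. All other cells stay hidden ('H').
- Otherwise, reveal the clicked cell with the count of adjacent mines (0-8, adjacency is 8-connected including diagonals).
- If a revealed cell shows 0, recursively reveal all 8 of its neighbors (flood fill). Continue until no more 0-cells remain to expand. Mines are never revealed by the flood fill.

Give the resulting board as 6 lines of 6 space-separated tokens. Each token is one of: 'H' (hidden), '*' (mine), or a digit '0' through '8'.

H H H H H H
H H H H H H
H H H H H H
H H H H H H
H H H H H H
1 H H H H H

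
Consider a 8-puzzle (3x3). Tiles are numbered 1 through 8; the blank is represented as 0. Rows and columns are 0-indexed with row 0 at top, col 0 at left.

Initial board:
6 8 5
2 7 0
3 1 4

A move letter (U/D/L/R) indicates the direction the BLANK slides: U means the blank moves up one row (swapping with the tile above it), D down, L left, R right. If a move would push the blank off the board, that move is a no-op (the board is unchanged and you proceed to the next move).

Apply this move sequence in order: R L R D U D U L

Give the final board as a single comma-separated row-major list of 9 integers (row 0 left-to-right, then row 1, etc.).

After move 1 (R):
6 8 5
2 7 0
3 1 4

After move 2 (L):
6 8 5
2 0 7
3 1 4

After move 3 (R):
6 8 5
2 7 0
3 1 4

After move 4 (D):
6 8 5
2 7 4
3 1 0

After move 5 (U):
6 8 5
2 7 0
3 1 4

After move 6 (D):
6 8 5
2 7 4
3 1 0

After move 7 (U):
6 8 5
2 7 0
3 1 4

After move 8 (L):
6 8 5
2 0 7
3 1 4

Answer: 6, 8, 5, 2, 0, 7, 3, 1, 4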